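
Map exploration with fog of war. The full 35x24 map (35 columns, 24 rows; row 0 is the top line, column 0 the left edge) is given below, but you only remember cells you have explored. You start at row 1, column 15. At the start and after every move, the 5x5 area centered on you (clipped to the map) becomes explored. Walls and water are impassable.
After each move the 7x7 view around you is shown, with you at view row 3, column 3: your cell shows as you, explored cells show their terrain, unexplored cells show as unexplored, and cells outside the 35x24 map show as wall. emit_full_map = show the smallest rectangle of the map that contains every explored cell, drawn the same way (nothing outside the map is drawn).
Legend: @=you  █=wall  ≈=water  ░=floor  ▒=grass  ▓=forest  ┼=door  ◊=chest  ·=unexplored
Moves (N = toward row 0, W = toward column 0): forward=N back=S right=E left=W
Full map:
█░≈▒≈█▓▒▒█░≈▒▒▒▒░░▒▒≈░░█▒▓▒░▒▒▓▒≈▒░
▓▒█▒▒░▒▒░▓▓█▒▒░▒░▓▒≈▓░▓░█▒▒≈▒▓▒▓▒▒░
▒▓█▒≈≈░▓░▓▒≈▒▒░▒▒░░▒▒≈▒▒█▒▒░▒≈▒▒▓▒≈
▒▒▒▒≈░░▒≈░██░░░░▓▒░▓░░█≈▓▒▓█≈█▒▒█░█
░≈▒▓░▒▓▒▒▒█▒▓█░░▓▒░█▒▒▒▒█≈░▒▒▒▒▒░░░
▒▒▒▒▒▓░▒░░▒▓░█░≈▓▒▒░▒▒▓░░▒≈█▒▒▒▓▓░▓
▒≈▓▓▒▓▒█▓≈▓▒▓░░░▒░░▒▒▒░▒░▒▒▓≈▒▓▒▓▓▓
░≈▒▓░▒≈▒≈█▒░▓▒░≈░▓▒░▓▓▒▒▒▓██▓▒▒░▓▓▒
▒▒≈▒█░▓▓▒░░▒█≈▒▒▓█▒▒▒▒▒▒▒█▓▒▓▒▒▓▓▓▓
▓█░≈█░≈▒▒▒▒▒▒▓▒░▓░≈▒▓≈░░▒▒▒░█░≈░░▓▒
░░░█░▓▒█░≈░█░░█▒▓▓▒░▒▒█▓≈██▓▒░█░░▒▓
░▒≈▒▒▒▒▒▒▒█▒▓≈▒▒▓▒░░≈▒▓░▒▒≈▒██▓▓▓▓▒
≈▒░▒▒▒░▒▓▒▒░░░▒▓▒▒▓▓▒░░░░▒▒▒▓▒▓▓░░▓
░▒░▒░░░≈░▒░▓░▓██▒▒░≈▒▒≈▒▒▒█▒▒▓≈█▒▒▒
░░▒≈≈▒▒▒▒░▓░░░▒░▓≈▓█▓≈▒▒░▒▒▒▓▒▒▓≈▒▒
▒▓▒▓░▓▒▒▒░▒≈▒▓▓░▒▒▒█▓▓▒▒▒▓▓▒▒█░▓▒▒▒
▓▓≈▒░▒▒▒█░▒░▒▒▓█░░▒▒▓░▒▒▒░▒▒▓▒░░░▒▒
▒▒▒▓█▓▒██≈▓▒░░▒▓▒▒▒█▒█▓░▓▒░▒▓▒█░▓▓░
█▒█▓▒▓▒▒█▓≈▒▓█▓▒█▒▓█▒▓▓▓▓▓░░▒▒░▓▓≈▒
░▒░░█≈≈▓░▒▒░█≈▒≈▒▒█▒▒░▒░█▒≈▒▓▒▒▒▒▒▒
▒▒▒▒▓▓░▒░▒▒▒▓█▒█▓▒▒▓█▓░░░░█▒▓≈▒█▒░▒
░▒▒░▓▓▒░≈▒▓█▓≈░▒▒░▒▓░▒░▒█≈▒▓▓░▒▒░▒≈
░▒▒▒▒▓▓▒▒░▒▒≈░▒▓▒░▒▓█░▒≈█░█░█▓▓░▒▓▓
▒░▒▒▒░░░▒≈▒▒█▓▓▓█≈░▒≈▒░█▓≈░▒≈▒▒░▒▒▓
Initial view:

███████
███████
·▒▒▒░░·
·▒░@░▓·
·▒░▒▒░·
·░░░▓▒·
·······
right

███████
███████
▒▒▒░░▒·
▒░▒@▓▒·
▒░▒▒░░·
░░░▓▒░·
·······

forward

███████
███████
███████
▒▒▒@░▒·
▒░▒░▓▒·
▒░▒▒░░·
░░░▓▒░·

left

███████
███████
███████
·▒▒@░░▒
·▒░▒░▓▒
·▒░▒▒░░
·░░░▓▒░

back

███████
███████
·▒▒▒░░▒
·▒░@░▓▒
·▒░▒▒░░
·░░░▓▒░
·······

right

███████
███████
▒▒▒░░▒·
▒░▒@▓▒·
▒░▒▒░░·
░░░▓▒░·
·······

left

███████
███████
·▒▒▒░░▒
·▒░@░▓▒
·▒░▒▒░░
·░░░▓▒░
·······

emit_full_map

▒▒▒░░▒
▒░@░▓▒
▒░▒▒░░
░░░▓▒░

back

███████
·▒▒▒░░▒
·▒░▒░▓▒
·▒░@▒░░
·░░░▓▒░
·█░░▓▒·
·······

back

·▒▒▒░░▒
·▒░▒░▓▒
·▒░▒▒░░
·░░@▓▒░
·█░░▓▒·
·█░≈▓▒·
·······

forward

███████
·▒▒▒░░▒
·▒░▒░▓▒
·▒░@▒░░
·░░░▓▒░
·█░░▓▒·
·█░≈▓▒·

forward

███████
███████
·▒▒▒░░▒
·▒░@░▓▒
·▒░▒▒░░
·░░░▓▒░
·█░░▓▒·

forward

███████
███████
███████
·▒▒@░░▒
·▒░▒░▓▒
·▒░▒▒░░
·░░░▓▒░

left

███████
███████
███████
·▒▒@▒░░
·▒▒░▒░▓
·▒▒░▒▒░
··░░░▓▒

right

███████
███████
███████
▒▒▒@░░▒
▒▒░▒░▓▒
▒▒░▒▒░░
·░░░▓▒░

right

███████
███████
███████
▒▒▒@░▒·
▒░▒░▓▒·
▒░▒▒░░·
░░░▓▒░·

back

███████
███████
▒▒▒░░▒·
▒░▒@▓▒·
▒░▒▒░░·
░░░▓▒░·
█░░▓▒··


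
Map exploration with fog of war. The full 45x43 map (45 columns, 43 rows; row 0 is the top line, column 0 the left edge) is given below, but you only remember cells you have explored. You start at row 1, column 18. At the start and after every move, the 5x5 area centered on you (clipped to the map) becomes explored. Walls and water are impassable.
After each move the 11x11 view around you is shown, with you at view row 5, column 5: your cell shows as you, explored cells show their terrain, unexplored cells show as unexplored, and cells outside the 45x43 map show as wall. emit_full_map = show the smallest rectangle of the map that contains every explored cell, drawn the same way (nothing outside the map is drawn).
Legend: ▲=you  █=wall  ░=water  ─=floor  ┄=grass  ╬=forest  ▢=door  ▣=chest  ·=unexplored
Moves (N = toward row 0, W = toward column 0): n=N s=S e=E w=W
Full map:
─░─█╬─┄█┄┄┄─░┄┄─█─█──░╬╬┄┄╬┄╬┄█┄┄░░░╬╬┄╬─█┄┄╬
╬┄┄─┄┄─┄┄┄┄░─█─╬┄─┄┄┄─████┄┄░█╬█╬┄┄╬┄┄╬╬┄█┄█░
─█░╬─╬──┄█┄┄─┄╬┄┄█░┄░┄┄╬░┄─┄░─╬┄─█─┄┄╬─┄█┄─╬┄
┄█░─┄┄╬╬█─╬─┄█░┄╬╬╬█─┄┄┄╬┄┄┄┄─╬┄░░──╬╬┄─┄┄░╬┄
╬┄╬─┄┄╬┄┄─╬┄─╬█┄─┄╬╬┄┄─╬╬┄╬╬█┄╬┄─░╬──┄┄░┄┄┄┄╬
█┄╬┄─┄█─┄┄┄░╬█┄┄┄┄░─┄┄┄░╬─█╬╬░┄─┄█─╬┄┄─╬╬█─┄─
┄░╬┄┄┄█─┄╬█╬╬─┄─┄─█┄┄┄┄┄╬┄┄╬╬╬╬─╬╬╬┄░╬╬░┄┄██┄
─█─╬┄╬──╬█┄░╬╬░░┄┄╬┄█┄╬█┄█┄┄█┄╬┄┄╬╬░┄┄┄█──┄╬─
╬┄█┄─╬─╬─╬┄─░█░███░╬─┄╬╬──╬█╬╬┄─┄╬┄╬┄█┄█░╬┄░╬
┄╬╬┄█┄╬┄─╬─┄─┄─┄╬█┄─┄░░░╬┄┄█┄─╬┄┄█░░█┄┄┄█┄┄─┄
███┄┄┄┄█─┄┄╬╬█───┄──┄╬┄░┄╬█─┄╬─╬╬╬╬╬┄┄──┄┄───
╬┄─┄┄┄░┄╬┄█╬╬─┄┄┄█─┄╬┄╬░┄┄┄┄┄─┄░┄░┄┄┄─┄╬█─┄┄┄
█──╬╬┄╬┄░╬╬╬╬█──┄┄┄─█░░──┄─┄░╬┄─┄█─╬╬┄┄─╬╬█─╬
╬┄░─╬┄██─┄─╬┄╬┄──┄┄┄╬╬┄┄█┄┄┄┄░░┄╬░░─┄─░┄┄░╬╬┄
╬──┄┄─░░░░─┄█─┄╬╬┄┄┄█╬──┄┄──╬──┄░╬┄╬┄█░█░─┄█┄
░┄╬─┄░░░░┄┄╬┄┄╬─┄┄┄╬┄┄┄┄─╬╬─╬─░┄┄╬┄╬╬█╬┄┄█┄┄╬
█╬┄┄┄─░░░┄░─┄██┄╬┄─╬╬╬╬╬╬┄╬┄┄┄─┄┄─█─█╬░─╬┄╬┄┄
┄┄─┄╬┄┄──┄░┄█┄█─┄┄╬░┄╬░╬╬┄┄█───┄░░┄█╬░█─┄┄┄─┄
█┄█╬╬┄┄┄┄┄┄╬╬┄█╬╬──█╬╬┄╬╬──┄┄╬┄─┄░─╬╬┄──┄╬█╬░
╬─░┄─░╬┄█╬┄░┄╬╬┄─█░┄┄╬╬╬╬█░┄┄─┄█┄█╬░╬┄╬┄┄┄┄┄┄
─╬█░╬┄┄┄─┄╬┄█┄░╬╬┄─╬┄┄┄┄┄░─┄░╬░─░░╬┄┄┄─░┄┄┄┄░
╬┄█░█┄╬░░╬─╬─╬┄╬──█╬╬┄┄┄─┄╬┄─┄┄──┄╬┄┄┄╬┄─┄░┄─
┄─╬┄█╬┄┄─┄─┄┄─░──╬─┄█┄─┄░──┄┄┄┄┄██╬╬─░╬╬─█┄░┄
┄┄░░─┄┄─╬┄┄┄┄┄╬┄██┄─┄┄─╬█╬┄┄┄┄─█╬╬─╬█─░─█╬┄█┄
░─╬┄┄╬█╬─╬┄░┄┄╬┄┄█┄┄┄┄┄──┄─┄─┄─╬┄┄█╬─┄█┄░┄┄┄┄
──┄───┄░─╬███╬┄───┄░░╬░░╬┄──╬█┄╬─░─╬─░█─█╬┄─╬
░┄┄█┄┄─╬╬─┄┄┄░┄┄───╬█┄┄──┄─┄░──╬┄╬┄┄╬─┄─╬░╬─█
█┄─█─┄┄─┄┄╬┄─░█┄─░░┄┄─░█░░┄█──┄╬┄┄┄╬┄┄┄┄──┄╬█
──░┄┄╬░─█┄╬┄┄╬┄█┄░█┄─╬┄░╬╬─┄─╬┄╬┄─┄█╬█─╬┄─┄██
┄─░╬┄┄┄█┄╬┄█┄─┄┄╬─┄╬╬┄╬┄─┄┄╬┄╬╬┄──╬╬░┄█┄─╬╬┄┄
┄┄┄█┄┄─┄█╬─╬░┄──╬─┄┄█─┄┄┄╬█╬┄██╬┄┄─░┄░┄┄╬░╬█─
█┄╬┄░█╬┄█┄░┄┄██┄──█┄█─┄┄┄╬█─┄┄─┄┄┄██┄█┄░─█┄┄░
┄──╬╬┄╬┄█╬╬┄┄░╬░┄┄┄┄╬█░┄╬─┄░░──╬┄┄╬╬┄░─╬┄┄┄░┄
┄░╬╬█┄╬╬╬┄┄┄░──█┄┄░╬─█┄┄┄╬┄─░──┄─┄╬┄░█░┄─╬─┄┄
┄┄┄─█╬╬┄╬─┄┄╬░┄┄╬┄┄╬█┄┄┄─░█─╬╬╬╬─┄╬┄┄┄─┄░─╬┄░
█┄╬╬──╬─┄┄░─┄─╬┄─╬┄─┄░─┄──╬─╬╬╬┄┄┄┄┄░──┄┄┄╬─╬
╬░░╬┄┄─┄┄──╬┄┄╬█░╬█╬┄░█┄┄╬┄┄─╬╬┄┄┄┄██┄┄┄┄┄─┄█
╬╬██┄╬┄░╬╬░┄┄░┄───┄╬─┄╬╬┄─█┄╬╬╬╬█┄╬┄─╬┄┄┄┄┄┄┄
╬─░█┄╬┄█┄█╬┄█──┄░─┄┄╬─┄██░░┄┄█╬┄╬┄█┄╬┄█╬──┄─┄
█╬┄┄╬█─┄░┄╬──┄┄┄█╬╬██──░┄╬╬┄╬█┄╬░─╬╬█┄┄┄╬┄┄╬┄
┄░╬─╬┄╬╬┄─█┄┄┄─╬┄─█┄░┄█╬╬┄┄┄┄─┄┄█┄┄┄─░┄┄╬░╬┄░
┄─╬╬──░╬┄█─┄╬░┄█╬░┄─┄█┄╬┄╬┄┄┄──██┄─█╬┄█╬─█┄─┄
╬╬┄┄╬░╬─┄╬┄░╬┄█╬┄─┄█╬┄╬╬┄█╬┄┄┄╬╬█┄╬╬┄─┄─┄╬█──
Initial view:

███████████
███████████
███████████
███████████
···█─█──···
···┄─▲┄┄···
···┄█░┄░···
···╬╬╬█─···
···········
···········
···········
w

███████████
███████████
███████████
███████████
···─█─█──··
···╬┄▲┄┄┄··
···┄┄█░┄░··
···┄╬╬╬█─··
···········
···········
···········

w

███████████
███████████
███████████
███████████
···┄─█─█──·
···─╬▲─┄┄┄·
···╬┄┄█░┄░·
···░┄╬╬╬█─·
···········
···········
···········

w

███████████
███████████
███████████
███████████
···┄┄─█─█──
···█─▲┄─┄┄┄
···┄╬┄┄█░┄░
···█░┄╬╬╬█─
···········
···········
···········

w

███████████
███████████
███████████
███████████
···░┄┄─█─█─
···─█▲╬┄─┄┄
···─┄╬┄┄█░┄
···┄█░┄╬╬╬█
···········
···········
···········

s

███████████
███████████
███████████
···░┄┄─█─█─
···─█─╬┄─┄┄
···─┄▲┄┄█░┄
···┄█░┄╬╬╬█
···─╬█┄─···
···········
···········
···········

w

███████████
███████████
███████████
···─░┄┄─█─█
···░─█─╬┄─┄
···┄─▲╬┄┄█░
···─┄█░┄╬╬╬
···┄─╬█┄─··
···········
···········
···········

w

███████████
███████████
███████████
···┄─░┄┄─█─
···┄░─█─╬┄─
···┄┄▲┄╬┄┄█
···╬─┄█░┄╬╬
···╬┄─╬█┄─·
···········
···········
···········

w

███████████
███████████
███████████
···┄┄─░┄┄─█
···┄┄░─█─╬┄
···█┄▲─┄╬┄┄
···─╬─┄█░┄╬
···─╬┄─╬█┄─
···········
···········
···········

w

███████████
███████████
███████████
···┄┄┄─░┄┄─
···┄┄┄░─█─╬
···┄█▲┄─┄╬┄
···█─╬─┄█░┄
···┄─╬┄─╬█┄
···········
···········
···········

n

███████████
███████████
███████████
███████████
···┄┄┄─░┄┄─
···┄┄▲░─█─╬
···┄█┄┄─┄╬┄
···█─╬─┄█░┄
···┄─╬┄─╬█┄
···········
···········

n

███████████
███████████
███████████
███████████
███████████
···┄┄▲─░┄┄─
···┄┄┄░─█─╬
···┄█┄┄─┄╬┄
···█─╬─┄█░┄
···┄─╬┄─╬█┄
···········

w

███████████
███████████
███████████
███████████
███████████
···█┄▲┄─░┄┄
···┄┄┄┄░─█─
···─┄█┄┄─┄╬
····█─╬─┄█░
····┄─╬┄─╬█
···········

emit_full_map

█┄▲┄─░┄┄─█─█──
┄┄┄┄░─█─╬┄─┄┄┄
─┄█┄┄─┄╬┄┄█░┄░
·█─╬─┄█░┄╬╬╬█─
·┄─╬┄─╬█┄─····

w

███████████
███████████
███████████
███████████
███████████
···┄█▲┄┄─░┄
···─┄┄┄┄░─█
···──┄█┄┄─┄
·····█─╬─┄█
·····┄─╬┄─╬
···········

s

███████████
███████████
███████████
███████████
···┄█┄┄┄─░┄
···─┄▲┄┄░─█
···──┄█┄┄─┄
···╬╬█─╬─┄█
·····┄─╬┄─╬
···········
···········

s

███████████
███████████
███████████
···┄█┄┄┄─░┄
···─┄┄┄┄░─█
···──▲█┄┄─┄
···╬╬█─╬─┄█
···╬┄┄─╬┄─╬
···········
···········
···········

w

███████████
███████████
███████████
···─┄█┄┄┄─░
···┄─┄┄┄┄░─
···╬─▲┄█┄┄─
···┄╬╬█─╬─┄
···┄╬┄┄─╬┄─
···········
···········
···········

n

███████████
███████████
███████████
███████████
···─┄█┄┄┄─░
···┄─▲┄┄┄░─
···╬──┄█┄┄─
···┄╬╬█─╬─┄
···┄╬┄┄─╬┄─
···········
···········

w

███████████
███████████
███████████
███████████
···╬─┄█┄┄┄─
···┄┄▲┄┄┄┄░
···─╬──┄█┄┄
···┄┄╬╬█─╬─
····┄╬┄┄─╬┄
···········
···········

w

███████████
███████████
███████████
███████████
···█╬─┄█┄┄┄
···─┄▲─┄┄┄┄
···╬─╬──┄█┄
···─┄┄╬╬█─╬
·····┄╬┄┄─╬
···········
···········

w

███████████
███████████
███████████
███████████
█··─█╬─┄█┄┄
█··┄─▲┄─┄┄┄
█··░╬─╬──┄█
█··░─┄┄╬╬█─
█·····┄╬┄┄─
█··········
█··········

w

███████████
███████████
███████████
███████████
██·░─█╬─┄█┄
██·┄┄▲┄┄─┄┄
██·█░╬─╬──┄
██·█░─┄┄╬╬█
██·····┄╬┄┄
██·········
██·········

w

███████████
███████████
███████████
███████████
███─░─█╬─┄█
███╬┄▲─┄┄─┄
███─█░╬─╬──
███┄█░─┄┄╬╬
███·····┄╬┄
███········
███········

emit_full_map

─░─█╬─┄█┄┄┄─░┄┄─█─█──
╬┄▲─┄┄─┄┄┄┄░─█─╬┄─┄┄┄
─█░╬─╬──┄█┄┄─┄╬┄┄█░┄░
┄█░─┄┄╬╬█─╬─┄█░┄╬╬╬█─
·····┄╬┄┄─╬┄─╬█┄─····

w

███████████
███████████
███████████
███████████
████─░─█╬─┄
████╬▲┄─┄┄─
████─█░╬─╬─
████┄█░─┄┄╬
████·····┄╬
████·······
████·······

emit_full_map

─░─█╬─┄█┄┄┄─░┄┄─█─█──
╬▲┄─┄┄─┄┄┄┄░─█─╬┄─┄┄┄
─█░╬─╬──┄█┄┄─┄╬┄┄█░┄░
┄█░─┄┄╬╬█─╬─┄█░┄╬╬╬█─
·····┄╬┄┄─╬┄─╬█┄─····


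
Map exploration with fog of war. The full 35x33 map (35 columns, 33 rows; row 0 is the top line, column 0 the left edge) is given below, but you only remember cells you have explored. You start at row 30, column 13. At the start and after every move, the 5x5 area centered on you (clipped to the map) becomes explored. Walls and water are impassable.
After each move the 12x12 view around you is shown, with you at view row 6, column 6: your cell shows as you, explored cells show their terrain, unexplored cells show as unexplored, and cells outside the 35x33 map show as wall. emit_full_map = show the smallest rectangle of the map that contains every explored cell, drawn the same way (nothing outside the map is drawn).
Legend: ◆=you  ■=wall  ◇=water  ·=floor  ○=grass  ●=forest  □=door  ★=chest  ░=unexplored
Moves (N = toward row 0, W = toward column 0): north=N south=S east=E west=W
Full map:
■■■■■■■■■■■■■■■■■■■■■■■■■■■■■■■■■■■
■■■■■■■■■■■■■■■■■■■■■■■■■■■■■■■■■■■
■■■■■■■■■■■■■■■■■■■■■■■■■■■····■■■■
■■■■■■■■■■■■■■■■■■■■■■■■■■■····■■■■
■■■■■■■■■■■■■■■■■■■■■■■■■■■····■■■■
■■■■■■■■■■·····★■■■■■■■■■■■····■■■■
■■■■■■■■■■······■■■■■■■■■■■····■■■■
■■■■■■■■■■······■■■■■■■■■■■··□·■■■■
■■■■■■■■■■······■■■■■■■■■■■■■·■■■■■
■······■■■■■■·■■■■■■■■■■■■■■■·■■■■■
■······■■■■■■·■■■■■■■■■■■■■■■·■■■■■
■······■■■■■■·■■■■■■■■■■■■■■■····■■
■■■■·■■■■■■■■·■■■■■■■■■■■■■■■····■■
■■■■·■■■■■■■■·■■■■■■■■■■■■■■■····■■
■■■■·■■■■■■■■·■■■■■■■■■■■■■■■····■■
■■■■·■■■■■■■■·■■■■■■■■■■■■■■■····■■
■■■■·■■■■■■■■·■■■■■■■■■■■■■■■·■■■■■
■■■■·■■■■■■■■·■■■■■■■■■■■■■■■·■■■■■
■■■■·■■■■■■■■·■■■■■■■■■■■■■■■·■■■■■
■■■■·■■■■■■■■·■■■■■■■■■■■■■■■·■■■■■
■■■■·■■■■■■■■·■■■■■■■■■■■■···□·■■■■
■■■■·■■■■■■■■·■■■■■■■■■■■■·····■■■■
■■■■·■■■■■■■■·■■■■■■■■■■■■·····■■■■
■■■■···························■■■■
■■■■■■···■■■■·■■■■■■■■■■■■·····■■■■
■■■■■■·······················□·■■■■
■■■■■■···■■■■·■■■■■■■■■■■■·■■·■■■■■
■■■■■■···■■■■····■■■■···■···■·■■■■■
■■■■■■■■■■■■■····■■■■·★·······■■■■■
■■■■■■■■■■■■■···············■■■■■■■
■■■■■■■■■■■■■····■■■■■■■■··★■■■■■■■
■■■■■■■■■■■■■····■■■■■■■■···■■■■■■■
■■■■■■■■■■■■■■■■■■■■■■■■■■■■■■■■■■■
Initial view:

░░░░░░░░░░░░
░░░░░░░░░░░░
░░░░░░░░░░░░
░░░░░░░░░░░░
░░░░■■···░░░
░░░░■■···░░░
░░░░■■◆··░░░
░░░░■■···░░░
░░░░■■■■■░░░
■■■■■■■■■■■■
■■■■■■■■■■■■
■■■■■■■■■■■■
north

░░░░░░░░░░░░
░░░░░░░░░░░░
░░░░░░░░░░░░
░░░░░░░░░░░░
░░░░■■···░░░
░░░░■■···░░░
░░░░■■◆··░░░
░░░░■■···░░░
░░░░■■···░░░
░░░░■■■■■░░░
■■■■■■■■■■■■
■■■■■■■■■■■■

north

░░░░░░░░░░░░
░░░░░░░░░░░░
░░░░░░░░░░░░
░░░░░░░░░░░░
░░░░■■·■■░░░
░░░░■■···░░░
░░░░■■◆··░░░
░░░░■■···░░░
░░░░■■···░░░
░░░░■■···░░░
░░░░■■■■■░░░
■■■■■■■■■■■■

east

░░░░░░░░░░░░
░░░░░░░░░░░░
░░░░░░░░░░░░
░░░░░░░░░░░░
░░░■■·■■■░░░
░░░■■····░░░
░░░■■·◆··░░░
░░░■■····░░░
░░░■■····░░░
░░░■■···░░░░
░░░■■■■■░░░░
■■■■■■■■■■■■

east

░░░░░░░░░░░░
░░░░░░░░░░░░
░░░░░░░░░░░░
░░░░░░░░░░░░
░░■■·■■■■░░░
░░■■····■░░░
░░■■··◆·■░░░
░░■■·····░░░
░░■■····■░░░
░░■■···░░░░░
░░■■■■■░░░░░
■■■■■■■■■■■■

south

░░░░░░░░░░░░
░░░░░░░░░░░░
░░░░░░░░░░░░
░░■■·■■■■░░░
░░■■····■░░░
░░■■····■░░░
░░■■··◆··░░░
░░■■····■░░░
░░■■····■░░░
░░■■■■■░░░░░
■■■■■■■■■■■■
■■■■■■■■■■■■

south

░░░░░░░░░░░░
░░░░░░░░░░░░
░░■■·■■■■░░░
░░■■····■░░░
░░■■····■░░░
░░■■·····░░░
░░■■··◆·■░░░
░░■■····■░░░
░░■■■■■■■░░░
■■■■■■■■■■■■
■■■■■■■■■■■■
■■■■■■■■■■■■

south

░░░░░░░░░░░░
░░■■·■■■■░░░
░░■■····■░░░
░░■■····■░░░
░░■■·····░░░
░░■■····■░░░
░░■■··◆·■░░░
░░■■■■■■■░░░
■■■■■■■■■■■■
■■■■■■■■■■■■
■■■■■■■■■■■■
■■■■■■■■■■■■

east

░░░░░░░░░░░░
░■■·■■■■░░░░
░■■····■░░░░
░■■····■░░░░
░■■······░░░
░■■····■■░░░
░■■···◆■■░░░
░■■■■■■■■░░░
■■■■■■■■■■■■
■■■■■■■■■■■■
■■■■■■■■■■■■
■■■■■■■■■■■■

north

░░░░░░░░░░░░
░░░░░░░░░░░░
░■■·■■■■░░░░
░■■····■░░░░
░■■····■■░░░
░■■······░░░
░■■···◆■■░░░
░■■····■■░░░
░■■■■■■■■░░░
■■■■■■■■■■■■
■■■■■■■■■■■■
■■■■■■■■■■■■

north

░░░░░░░░░░░░
░░░░░░░░░░░░
░░░░░░░░░░░░
░■■·■■■■░░░░
░■■····■■░░░
░■■····■■░░░
░■■···◆··░░░
░■■····■■░░░
░■■····■■░░░
░■■■■■■■■░░░
■■■■■■■■■■■■
■■■■■■■■■■■■

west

░░░░░░░░░░░░
░░░░░░░░░░░░
░░░░░░░░░░░░
░░■■·■■■■░░░
░░■■····■■░░
░░■■····■■░░
░░■■··◆···░░
░░■■····■■░░
░░■■····■■░░
░░■■■■■■■■░░
■■■■■■■■■■■■
■■■■■■■■■■■■

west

░░░░░░░░░░░░
░░░░░░░░░░░░
░░░░░░░░░░░░
░░░■■·■■■■░░
░░░■■····■■░
░░░■■····■■░
░░░■■·◆····░
░░░■■····■■░
░░░■■····■■░
░░░■■■■■■■■░
■■■■■■■■■■■■
■■■■■■■■■■■■

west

░░░░░░░░░░░░
░░░░░░░░░░░░
░░░░░░░░░░░░
░░░░■■·■■■■░
░░░░■■····■■
░░░░■■····■■
░░░░■■◆·····
░░░░■■····■■
░░░░■■····■■
░░░░■■■■■■■■
■■■■■■■■■■■■
■■■■■■■■■■■■

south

░░░░░░░░░░░░
░░░░░░░░░░░░
░░░░■■·■■■■░
░░░░■■····■■
░░░░■■····■■
░░░░■■······
░░░░■■◆···■■
░░░░■■····■■
░░░░■■■■■■■■
■■■■■■■■■■■■
■■■■■■■■■■■■
■■■■■■■■■■■■

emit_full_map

■■·■■■■░
■■····■■
■■····■■
■■······
■■◆···■■
■■····■■
■■■■■■■■

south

░░░░░░░░░░░░
░░░░■■·■■■■░
░░░░■■····■■
░░░░■■····■■
░░░░■■······
░░░░■■····■■
░░░░■■◆···■■
░░░░■■■■■■■■
■■■■■■■■■■■■
■■■■■■■■■■■■
■■■■■■■■■■■■
■■■■■■■■■■■■

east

░░░░░░░░░░░░
░░░■■·■■■■░░
░░░■■····■■░
░░░■■····■■░
░░░■■······░
░░░■■····■■░
░░░■■·◆··■■░
░░░■■■■■■■■░
■■■■■■■■■■■■
■■■■■■■■■■■■
■■■■■■■■■■■■
■■■■■■■■■■■■

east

░░░░░░░░░░░░
░░■■·■■■■░░░
░░■■····■■░░
░░■■····■■░░
░░■■······░░
░░■■····■■░░
░░■■··◆·■■░░
░░■■■■■■■■░░
■■■■■■■■■■■■
■■■■■■■■■■■■
■■■■■■■■■■■■
■■■■■■■■■■■■

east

░░░░░░░░░░░░
░■■·■■■■░░░░
░■■····■■░░░
░■■····■■░░░
░■■······░░░
░■■····■■░░░
░■■···◆■■░░░
░■■■■■■■■░░░
■■■■■■■■■■■■
■■■■■■■■■■■■
■■■■■■■■■■■■
■■■■■■■■■■■■

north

░░░░░░░░░░░░
░░░░░░░░░░░░
░■■·■■■■░░░░
░■■····■■░░░
░■■····■■░░░
░■■······░░░
░■■···◆■■░░░
░■■····■■░░░
░■■■■■■■■░░░
■■■■■■■■■■■■
■■■■■■■■■■■■
■■■■■■■■■■■■

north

░░░░░░░░░░░░
░░░░░░░░░░░░
░░░░░░░░░░░░
░■■·■■■■░░░░
░■■····■■░░░
░■■····■■░░░
░■■···◆··░░░
░■■····■■░░░
░■■····■■░░░
░■■■■■■■■░░░
■■■■■■■■■■■■
■■■■■■■■■■■■

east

░░░░░░░░░░░░
░░░░░░░░░░░░
░░░░░░░░░░░░
■■·■■■■░░░░░
■■····■■■░░░
■■····■■■░░░
■■····◆··░░░
■■····■■■░░░
■■····■■■░░░
■■■■■■■■░░░░
■■■■■■■■■■■■
■■■■■■■■■■■■

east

░░░░░░░░░░░░
░░░░░░░░░░░░
░░░░░░░░░░░░
■·■■■■░░░░░░
■····■■■■░░░
■····■■■■░░░
■·····◆··░░░
■····■■■■░░░
■····■■■■░░░
■■■■■■■░░░░░
■■■■■■■■■■■■
■■■■■■■■■■■■

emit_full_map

■■·■■■■░░░
■■····■■■■
■■····■■■■
■■·····◆··
■■····■■■■
■■····■■■■
■■■■■■■■░░

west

░░░░░░░░░░░░
░░░░░░░░░░░░
░░░░░░░░░░░░
■■·■■■■░░░░░
■■····■■■■░░
■■····■■■■░░
■■····◆···░░
■■····■■■■░░
■■····■■■■░░
■■■■■■■■░░░░
■■■■■■■■■■■■
■■■■■■■■■■■■

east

░░░░░░░░░░░░
░░░░░░░░░░░░
░░░░░░░░░░░░
■·■■■■░░░░░░
■····■■■■░░░
■····■■■■░░░
■·····◆··░░░
■····■■■■░░░
■····■■■■░░░
■■■■■■■░░░░░
■■■■■■■■■■■■
■■■■■■■■■■■■

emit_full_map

■■·■■■■░░░
■■····■■■■
■■····■■■■
■■·····◆··
■■····■■■■
■■····■■■■
■■■■■■■■░░


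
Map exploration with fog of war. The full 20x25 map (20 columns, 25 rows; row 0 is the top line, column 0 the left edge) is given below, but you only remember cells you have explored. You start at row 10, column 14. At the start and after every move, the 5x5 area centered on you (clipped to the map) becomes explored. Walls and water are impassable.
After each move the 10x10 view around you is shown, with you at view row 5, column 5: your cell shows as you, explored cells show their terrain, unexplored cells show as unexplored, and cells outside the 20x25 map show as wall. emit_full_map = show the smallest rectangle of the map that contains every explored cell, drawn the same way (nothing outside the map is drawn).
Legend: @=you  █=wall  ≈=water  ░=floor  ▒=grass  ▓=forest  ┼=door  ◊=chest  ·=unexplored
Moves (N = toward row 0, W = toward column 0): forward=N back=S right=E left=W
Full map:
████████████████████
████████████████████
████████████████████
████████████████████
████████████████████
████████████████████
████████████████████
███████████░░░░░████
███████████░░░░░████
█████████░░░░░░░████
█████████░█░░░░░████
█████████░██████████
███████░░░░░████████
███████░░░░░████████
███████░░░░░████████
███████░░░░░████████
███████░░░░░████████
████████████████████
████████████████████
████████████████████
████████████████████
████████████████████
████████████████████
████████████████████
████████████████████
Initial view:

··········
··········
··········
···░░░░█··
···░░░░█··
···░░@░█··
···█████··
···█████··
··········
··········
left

··········
··········
··········
···░░░░░█·
···░░░░░█·
···░░@░░█·
···██████·
···░█████·
··········
··········

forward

··········
··········
··········
···░░░░░··
···░░░░░█·
···░░@░░█·
···░░░░░█·
···██████·
···░█████·
··········

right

··········
··········
··········
··░░░░░█··
··░░░░░█··
··░░░@░█··
··░░░░░█··
··██████··
··░█████··
··········

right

··········
··········
··········
·░░░░░██··
·░░░░░██··
·░░░░@██··
·░░░░░██··
·███████··
·░█████···
··········

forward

··········
··········
··········
···█████··
·░░░░░██··
·░░░░@██··
·░░░░░██··
·░░░░░██··
·███████··
·░█████···

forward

··········
··········
··········
···█████··
···█████··
·░░░░@██··
·░░░░░██··
·░░░░░██··
·░░░░░██··
·███████··

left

··········
··········
··········
···██████·
···██████·
··░░░@░██·
··░░░░░██·
··░░░░░██·
··░░░░░██·
··███████·

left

··········
··········
··········
···███████
···███████
···░░@░░██
···░░░░░██
···░░░░░██
···░░░░░██
···███████

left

··········
··········
··········
···███████
···███████
···█░@░░░█
···█░░░░░█
···░░░░░░█
····░░░░░█
····██████

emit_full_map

████████
████████
█░@░░░██
█░░░░░██
░░░░░░██
·░░░░░██
·███████
·░█████·

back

··········
··········
···███████
···███████
···█░░░░░█
···█░@░░░█
···░░░░░░█
···█░░░░░█
····██████
····░█████

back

··········
···███████
···███████
···█░░░░░█
···█░░░░░█
···░░@░░░█
···█░░░░░█
···███████
····░█████
··········

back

···███████
···███████
···█░░░░░█
···█░░░░░█
···░░░░░░█
···█░@░░░█
···███████
···░░█████
··········
··········

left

····██████
····██████
····█░░░░░
···██░░░░░
···░░░░░░░
···░█@░░░░
···░██████
···░░░████
··········
··········

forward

··········
····██████
····██████
···██░░░░░
···██░░░░░
···░░@░░░░
···░█░░░░░
···░██████
···░░░████
··········

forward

··········
··········
····██████
···███████
···██░░░░░
···██@░░░░
···░░░░░░░
···░█░░░░░
···░██████
···░░░████

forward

··········
··········
··········
···███████
···███████
···██@░░░░
···██░░░░░
···░░░░░░░
···░█░░░░░
···░██████

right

··········
··········
··········
··████████
··████████
··██░@░░░█
··██░░░░░█
··░░░░░░░█
··░█░░░░░█
··░███████

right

··········
··········
··········
·█████████
·█████████
·██░░@░░██
·██░░░░░██
·░░░░░░░██
·░█░░░░░██
·░████████

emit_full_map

█████████
█████████
██░░@░░██
██░░░░░██
░░░░░░░██
░█░░░░░██
░████████
░░░█████·

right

··········
··········
··········
█████████·
█████████·
██░░░@░██·
██░░░░░██·
░░░░░░░██·
░█░░░░░██·
░████████·

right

··········
··········
··········
████████··
████████··
█░░░░@██··
█░░░░░██··
░░░░░░██··
█░░░░░██··
████████··

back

··········
··········
████████··
████████··
█░░░░░██··
█░░░░@██··
░░░░░░██··
█░░░░░██··
████████··
░░█████···

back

··········
████████··
████████··
█░░░░░██··
█░░░░░██··
░░░░░@██··
█░░░░░██··
████████··
░░█████···
··········

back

████████··
████████··
█░░░░░██··
█░░░░░██··
░░░░░░██··
█░░░░@██··
████████··
░░██████··
··········
··········

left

█████████·
█████████·
██░░░░░██·
██░░░░░██·
░░░░░░░██·
░█░░░@░██·
░████████·
░░░██████·
··········
··········

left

·█████████
·█████████
·██░░░░░██
·██░░░░░██
·░░░░░░░██
·░█░░@░░██
·░████████
·░░░██████
··········
··········

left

··████████
··████████
··██░░░░░█
··██░░░░░█
··░░░░░░░█
··░█░@░░░█
··░███████
··░░░█████
··········
··········

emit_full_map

█████████
█████████
██░░░░░██
██░░░░░██
░░░░░░░██
░█░@░░░██
░████████
░░░██████
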